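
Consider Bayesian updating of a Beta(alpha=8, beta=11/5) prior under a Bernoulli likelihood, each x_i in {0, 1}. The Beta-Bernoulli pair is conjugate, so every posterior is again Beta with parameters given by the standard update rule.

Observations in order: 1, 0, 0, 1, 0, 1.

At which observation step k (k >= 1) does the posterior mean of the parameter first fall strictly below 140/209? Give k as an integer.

obs 1: x=1 → posterior Beta(9, 11/5)
obs 2: x=0 → posterior Beta(9, 16/5)
obs 3: x=0 → posterior Beta(9, 21/5)
obs 4: x=1 → posterior Beta(10, 21/5)
obs 5: x=0 → posterior Beta(10, 26/5)
obs 6: x=1 → posterior Beta(11, 26/5)

k = 5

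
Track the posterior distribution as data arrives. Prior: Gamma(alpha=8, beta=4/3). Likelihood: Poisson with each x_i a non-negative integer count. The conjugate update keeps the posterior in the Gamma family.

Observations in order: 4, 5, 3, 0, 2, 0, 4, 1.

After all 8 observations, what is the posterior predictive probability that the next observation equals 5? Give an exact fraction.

1576641384308901595431712608009857545845866496/17069174130723235958610643029059314756044734431

obs 1: x=4 → posterior Gamma(12, 7/3)
obs 2: x=5 → posterior Gamma(17, 10/3)
obs 3: x=3 → posterior Gamma(20, 13/3)
obs 4: x=0 → posterior Gamma(20, 16/3)
obs 5: x=2 → posterior Gamma(22, 19/3)
obs 6: x=0 → posterior Gamma(22, 22/3)
obs 7: x=4 → posterior Gamma(26, 25/3)
obs 8: x=1 → posterior Gamma(27, 28/3)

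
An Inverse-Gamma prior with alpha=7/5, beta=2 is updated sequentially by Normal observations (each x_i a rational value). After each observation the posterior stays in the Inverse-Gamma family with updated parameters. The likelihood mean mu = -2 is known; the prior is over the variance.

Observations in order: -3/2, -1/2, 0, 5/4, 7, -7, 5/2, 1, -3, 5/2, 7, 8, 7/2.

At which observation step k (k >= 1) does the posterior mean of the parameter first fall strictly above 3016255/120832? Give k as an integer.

k = 12

obs 1: x=-3/2 → posterior Inverse-Gamma(19/10, 17/8)
obs 2: x=-1/2 → posterior Inverse-Gamma(12/5, 13/4)
obs 3: x=0 → posterior Inverse-Gamma(29/10, 21/4)
obs 4: x=5/4 → posterior Inverse-Gamma(17/5, 337/32)
obs 5: x=7 → posterior Inverse-Gamma(39/10, 1633/32)
obs 6: x=-7 → posterior Inverse-Gamma(22/5, 2033/32)
obs 7: x=5/2 → posterior Inverse-Gamma(49/10, 2357/32)
obs 8: x=1 → posterior Inverse-Gamma(27/5, 2501/32)
obs 9: x=-3 → posterior Inverse-Gamma(59/10, 2517/32)
obs 10: x=5/2 → posterior Inverse-Gamma(32/5, 2841/32)
obs 11: x=7 → posterior Inverse-Gamma(69/10, 4137/32)
obs 12: x=8 → posterior Inverse-Gamma(37/5, 5737/32)
obs 13: x=7/2 → posterior Inverse-Gamma(79/10, 6221/32)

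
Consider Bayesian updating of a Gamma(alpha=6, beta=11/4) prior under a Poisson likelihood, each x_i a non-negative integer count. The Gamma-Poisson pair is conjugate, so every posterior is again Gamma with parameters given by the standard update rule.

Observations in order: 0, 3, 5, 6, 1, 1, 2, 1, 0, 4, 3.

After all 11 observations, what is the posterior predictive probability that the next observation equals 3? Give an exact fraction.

obs 1: x=0 → posterior Gamma(6, 15/4)
obs 2: x=3 → posterior Gamma(9, 19/4)
obs 3: x=5 → posterior Gamma(14, 23/4)
obs 4: x=6 → posterior Gamma(20, 27/4)
obs 5: x=1 → posterior Gamma(21, 31/4)
obs 6: x=1 → posterior Gamma(22, 35/4)
obs 7: x=2 → posterior Gamma(24, 39/4)
obs 8: x=1 → posterior Gamma(25, 43/4)
obs 9: x=0 → posterior Gamma(25, 47/4)
obs 10: x=4 → posterior Gamma(29, 51/4)
obs 11: x=3 → posterior Gamma(32, 55/4)

18826848275093686027385237337935220098495483398437500000000000/95459775237755737621338725014782065383378126725244598909180099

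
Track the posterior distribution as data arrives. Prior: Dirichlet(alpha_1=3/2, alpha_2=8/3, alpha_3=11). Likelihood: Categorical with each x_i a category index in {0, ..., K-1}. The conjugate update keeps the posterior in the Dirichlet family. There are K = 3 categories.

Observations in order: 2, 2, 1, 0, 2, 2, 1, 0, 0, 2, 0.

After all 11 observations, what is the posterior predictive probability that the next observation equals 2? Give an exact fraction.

96/157

obs 1: x=2 → posterior Dirichlet(3/2, 8/3, 12)
obs 2: x=2 → posterior Dirichlet(3/2, 8/3, 13)
obs 3: x=1 → posterior Dirichlet(3/2, 11/3, 13)
obs 4: x=0 → posterior Dirichlet(5/2, 11/3, 13)
obs 5: x=2 → posterior Dirichlet(5/2, 11/3, 14)
obs 6: x=2 → posterior Dirichlet(5/2, 11/3, 15)
obs 7: x=1 → posterior Dirichlet(5/2, 14/3, 15)
obs 8: x=0 → posterior Dirichlet(7/2, 14/3, 15)
obs 9: x=0 → posterior Dirichlet(9/2, 14/3, 15)
obs 10: x=2 → posterior Dirichlet(9/2, 14/3, 16)
obs 11: x=0 → posterior Dirichlet(11/2, 14/3, 16)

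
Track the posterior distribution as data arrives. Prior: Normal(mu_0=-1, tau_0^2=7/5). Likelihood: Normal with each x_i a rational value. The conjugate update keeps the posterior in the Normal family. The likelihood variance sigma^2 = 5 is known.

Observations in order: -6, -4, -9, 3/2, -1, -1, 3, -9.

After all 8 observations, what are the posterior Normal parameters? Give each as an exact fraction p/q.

mu_0=-407/162, tau_0^2=35/81

obs 1: x=-6 → posterior Normal(-67/32, 35/32)
obs 2: x=-4 → posterior Normal(-95/39, 35/39)
obs 3: x=-9 → posterior Normal(-79/23, 35/46)
obs 4: x=3/2 → posterior Normal(-295/106, 35/53)
obs 5: x=-1 → posterior Normal(-103/40, 7/12)
obs 6: x=-1 → posterior Normal(-323/134, 35/67)
obs 7: x=3 → posterior Normal(-281/148, 35/74)
obs 8: x=-9 → posterior Normal(-407/162, 35/81)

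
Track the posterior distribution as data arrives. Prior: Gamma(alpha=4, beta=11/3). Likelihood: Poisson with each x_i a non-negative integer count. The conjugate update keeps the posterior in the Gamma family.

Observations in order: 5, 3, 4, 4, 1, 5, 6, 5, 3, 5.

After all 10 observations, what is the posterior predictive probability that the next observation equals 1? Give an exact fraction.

507700184095933590176510456593416547754227253630733805175651480117503683135/3970298122413341063857118059357720004701244163503896211562959246542615085056

obs 1: x=5 → posterior Gamma(9, 14/3)
obs 2: x=3 → posterior Gamma(12, 17/3)
obs 3: x=4 → posterior Gamma(16, 20/3)
obs 4: x=4 → posterior Gamma(20, 23/3)
obs 5: x=1 → posterior Gamma(21, 26/3)
obs 6: x=5 → posterior Gamma(26, 29/3)
obs 7: x=6 → posterior Gamma(32, 32/3)
obs 8: x=5 → posterior Gamma(37, 35/3)
obs 9: x=3 → posterior Gamma(40, 38/3)
obs 10: x=5 → posterior Gamma(45, 41/3)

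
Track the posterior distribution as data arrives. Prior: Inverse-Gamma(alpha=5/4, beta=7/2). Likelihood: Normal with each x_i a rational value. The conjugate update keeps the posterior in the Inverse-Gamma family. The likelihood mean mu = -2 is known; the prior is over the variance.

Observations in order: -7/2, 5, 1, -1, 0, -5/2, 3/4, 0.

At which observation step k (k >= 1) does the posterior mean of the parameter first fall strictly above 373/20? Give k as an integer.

k = 2

obs 1: x=-7/2 → posterior Inverse-Gamma(7/4, 37/8)
obs 2: x=5 → posterior Inverse-Gamma(9/4, 233/8)
obs 3: x=1 → posterior Inverse-Gamma(11/4, 269/8)
obs 4: x=-1 → posterior Inverse-Gamma(13/4, 273/8)
obs 5: x=0 → posterior Inverse-Gamma(15/4, 289/8)
obs 6: x=-5/2 → posterior Inverse-Gamma(17/4, 145/4)
obs 7: x=3/4 → posterior Inverse-Gamma(19/4, 1281/32)
obs 8: x=0 → posterior Inverse-Gamma(21/4, 1345/32)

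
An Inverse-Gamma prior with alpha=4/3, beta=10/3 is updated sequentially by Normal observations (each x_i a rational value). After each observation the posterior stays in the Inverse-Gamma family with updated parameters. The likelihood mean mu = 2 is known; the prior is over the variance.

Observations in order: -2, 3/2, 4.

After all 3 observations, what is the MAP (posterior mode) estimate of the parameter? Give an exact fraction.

obs 1: x=-2 → posterior Inverse-Gamma(11/6, 34/3)
obs 2: x=3/2 → posterior Inverse-Gamma(7/3, 275/24)
obs 3: x=4 → posterior Inverse-Gamma(17/6, 323/24)

323/92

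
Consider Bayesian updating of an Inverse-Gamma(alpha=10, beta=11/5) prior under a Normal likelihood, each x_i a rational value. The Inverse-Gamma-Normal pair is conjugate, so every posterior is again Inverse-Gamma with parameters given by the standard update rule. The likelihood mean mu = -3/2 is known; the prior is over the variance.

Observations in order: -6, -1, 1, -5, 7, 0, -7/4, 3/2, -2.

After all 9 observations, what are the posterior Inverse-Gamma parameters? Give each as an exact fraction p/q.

alpha=29/2, beta=10177/160

obs 1: x=-6 → posterior Inverse-Gamma(21/2, 493/40)
obs 2: x=-1 → posterior Inverse-Gamma(11, 249/20)
obs 3: x=1 → posterior Inverse-Gamma(23/2, 623/40)
obs 4: x=-5 → posterior Inverse-Gamma(12, 217/10)
obs 5: x=7 → posterior Inverse-Gamma(25/2, 2313/40)
obs 6: x=0 → posterior Inverse-Gamma(13, 1179/20)
obs 7: x=-7/4 → posterior Inverse-Gamma(27/2, 9437/160)
obs 8: x=3/2 → posterior Inverse-Gamma(14, 10157/160)
obs 9: x=-2 → posterior Inverse-Gamma(29/2, 10177/160)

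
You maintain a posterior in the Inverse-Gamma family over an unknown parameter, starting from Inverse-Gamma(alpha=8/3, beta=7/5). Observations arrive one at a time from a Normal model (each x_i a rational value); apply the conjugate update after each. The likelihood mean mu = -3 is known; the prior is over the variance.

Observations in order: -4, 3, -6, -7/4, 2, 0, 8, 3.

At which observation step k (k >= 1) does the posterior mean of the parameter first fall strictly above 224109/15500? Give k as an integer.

k = 7

obs 1: x=-4 → posterior Inverse-Gamma(19/6, 19/10)
obs 2: x=3 → posterior Inverse-Gamma(11/3, 199/10)
obs 3: x=-6 → posterior Inverse-Gamma(25/6, 122/5)
obs 4: x=-7/4 → posterior Inverse-Gamma(14/3, 4029/160)
obs 5: x=2 → posterior Inverse-Gamma(31/6, 6029/160)
obs 6: x=0 → posterior Inverse-Gamma(17/3, 6749/160)
obs 7: x=8 → posterior Inverse-Gamma(37/6, 16429/160)
obs 8: x=3 → posterior Inverse-Gamma(20/3, 19309/160)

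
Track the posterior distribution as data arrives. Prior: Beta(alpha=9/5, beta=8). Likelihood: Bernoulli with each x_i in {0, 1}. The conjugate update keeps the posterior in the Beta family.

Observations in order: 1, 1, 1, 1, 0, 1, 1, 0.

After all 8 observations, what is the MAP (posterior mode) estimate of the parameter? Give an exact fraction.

34/79

obs 1: x=1 → posterior Beta(14/5, 8)
obs 2: x=1 → posterior Beta(19/5, 8)
obs 3: x=1 → posterior Beta(24/5, 8)
obs 4: x=1 → posterior Beta(29/5, 8)
obs 5: x=0 → posterior Beta(29/5, 9)
obs 6: x=1 → posterior Beta(34/5, 9)
obs 7: x=1 → posterior Beta(39/5, 9)
obs 8: x=0 → posterior Beta(39/5, 10)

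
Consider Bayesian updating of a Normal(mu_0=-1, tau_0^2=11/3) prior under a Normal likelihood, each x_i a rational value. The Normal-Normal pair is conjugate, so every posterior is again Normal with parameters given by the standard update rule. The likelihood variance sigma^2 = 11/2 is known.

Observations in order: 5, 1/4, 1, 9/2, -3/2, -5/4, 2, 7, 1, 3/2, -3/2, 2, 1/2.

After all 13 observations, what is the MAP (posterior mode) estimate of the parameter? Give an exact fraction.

38/29

obs 1: x=5 → posterior Normal(7/5, 11/5)
obs 2: x=1/4 → posterior Normal(15/14, 11/7)
obs 3: x=1 → posterior Normal(19/18, 11/9)
obs 4: x=9/2 → posterior Normal(37/22, 1)
obs 5: x=-3/2 → posterior Normal(31/26, 11/13)
obs 6: x=-5/4 → posterior Normal(13/15, 11/15)
obs 7: x=2 → posterior Normal(1, 11/17)
obs 8: x=7 → posterior Normal(31/19, 11/19)
obs 9: x=1 → posterior Normal(11/7, 11/21)
obs 10: x=3/2 → posterior Normal(36/23, 11/23)
obs 11: x=-3/2 → posterior Normal(33/25, 11/25)
obs 12: x=2 → posterior Normal(37/27, 11/27)
obs 13: x=1/2 → posterior Normal(38/29, 11/29)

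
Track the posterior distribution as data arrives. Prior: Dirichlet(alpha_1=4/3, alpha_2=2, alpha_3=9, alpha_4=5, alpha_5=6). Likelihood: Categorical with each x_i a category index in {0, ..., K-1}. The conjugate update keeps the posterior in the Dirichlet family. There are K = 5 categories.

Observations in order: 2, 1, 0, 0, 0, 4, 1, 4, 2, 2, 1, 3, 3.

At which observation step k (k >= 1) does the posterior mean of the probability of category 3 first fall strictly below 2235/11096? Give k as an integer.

k = 2

obs 1: x=2 → posterior Dirichlet(4/3, 2, 10, 5, 6)
obs 2: x=1 → posterior Dirichlet(4/3, 3, 10, 5, 6)
obs 3: x=0 → posterior Dirichlet(7/3, 3, 10, 5, 6)
obs 4: x=0 → posterior Dirichlet(10/3, 3, 10, 5, 6)
obs 5: x=0 → posterior Dirichlet(13/3, 3, 10, 5, 6)
obs 6: x=4 → posterior Dirichlet(13/3, 3, 10, 5, 7)
obs 7: x=1 → posterior Dirichlet(13/3, 4, 10, 5, 7)
obs 8: x=4 → posterior Dirichlet(13/3, 4, 10, 5, 8)
obs 9: x=2 → posterior Dirichlet(13/3, 4, 11, 5, 8)
obs 10: x=2 → posterior Dirichlet(13/3, 4, 12, 5, 8)
obs 11: x=1 → posterior Dirichlet(13/3, 5, 12, 5, 8)
obs 12: x=3 → posterior Dirichlet(13/3, 5, 12, 6, 8)
obs 13: x=3 → posterior Dirichlet(13/3, 5, 12, 7, 8)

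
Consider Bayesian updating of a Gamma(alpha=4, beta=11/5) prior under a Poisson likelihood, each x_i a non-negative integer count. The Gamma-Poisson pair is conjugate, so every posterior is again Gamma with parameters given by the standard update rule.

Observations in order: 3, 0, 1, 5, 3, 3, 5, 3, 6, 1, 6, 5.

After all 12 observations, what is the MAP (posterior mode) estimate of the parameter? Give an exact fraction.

220/71

obs 1: x=3 → posterior Gamma(7, 16/5)
obs 2: x=0 → posterior Gamma(7, 21/5)
obs 3: x=1 → posterior Gamma(8, 26/5)
obs 4: x=5 → posterior Gamma(13, 31/5)
obs 5: x=3 → posterior Gamma(16, 36/5)
obs 6: x=3 → posterior Gamma(19, 41/5)
obs 7: x=5 → posterior Gamma(24, 46/5)
obs 8: x=3 → posterior Gamma(27, 51/5)
obs 9: x=6 → posterior Gamma(33, 56/5)
obs 10: x=1 → posterior Gamma(34, 61/5)
obs 11: x=6 → posterior Gamma(40, 66/5)
obs 12: x=5 → posterior Gamma(45, 71/5)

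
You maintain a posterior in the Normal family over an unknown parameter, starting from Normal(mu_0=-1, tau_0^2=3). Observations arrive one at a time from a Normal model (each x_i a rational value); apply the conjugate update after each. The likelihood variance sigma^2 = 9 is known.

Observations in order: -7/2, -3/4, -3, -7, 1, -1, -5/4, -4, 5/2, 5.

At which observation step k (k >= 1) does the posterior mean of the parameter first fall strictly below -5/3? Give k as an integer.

k = 3

obs 1: x=-7/2 → posterior Normal(-13/8, 9/4)
obs 2: x=-3/4 → posterior Normal(-29/20, 9/5)
obs 3: x=-3 → posterior Normal(-41/24, 3/2)
obs 4: x=-7 → posterior Normal(-69/28, 9/7)
obs 5: x=1 → posterior Normal(-65/32, 9/8)
obs 6: x=-1 → posterior Normal(-23/12, 1)
obs 7: x=-5/4 → posterior Normal(-37/20, 9/10)
obs 8: x=-4 → posterior Normal(-45/22, 9/11)
obs 9: x=5/2 → posterior Normal(-5/3, 3/4)
obs 10: x=5 → posterior Normal(-15/13, 9/13)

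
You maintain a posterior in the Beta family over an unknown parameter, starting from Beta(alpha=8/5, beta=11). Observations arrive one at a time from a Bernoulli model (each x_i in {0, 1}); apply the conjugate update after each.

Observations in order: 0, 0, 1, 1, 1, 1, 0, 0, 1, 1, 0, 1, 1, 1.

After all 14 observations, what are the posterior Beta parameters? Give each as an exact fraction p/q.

alpha=53/5, beta=16

obs 1: x=0 → posterior Beta(8/5, 12)
obs 2: x=0 → posterior Beta(8/5, 13)
obs 3: x=1 → posterior Beta(13/5, 13)
obs 4: x=1 → posterior Beta(18/5, 13)
obs 5: x=1 → posterior Beta(23/5, 13)
obs 6: x=1 → posterior Beta(28/5, 13)
obs 7: x=0 → posterior Beta(28/5, 14)
obs 8: x=0 → posterior Beta(28/5, 15)
obs 9: x=1 → posterior Beta(33/5, 15)
obs 10: x=1 → posterior Beta(38/5, 15)
obs 11: x=0 → posterior Beta(38/5, 16)
obs 12: x=1 → posterior Beta(43/5, 16)
obs 13: x=1 → posterior Beta(48/5, 16)
obs 14: x=1 → posterior Beta(53/5, 16)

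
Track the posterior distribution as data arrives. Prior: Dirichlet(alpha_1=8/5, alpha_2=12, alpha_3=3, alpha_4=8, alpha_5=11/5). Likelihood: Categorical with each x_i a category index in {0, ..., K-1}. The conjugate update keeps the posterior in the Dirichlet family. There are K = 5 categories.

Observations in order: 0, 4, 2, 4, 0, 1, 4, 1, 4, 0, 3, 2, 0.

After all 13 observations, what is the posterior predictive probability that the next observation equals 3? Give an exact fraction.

45/199

obs 1: x=0 → posterior Dirichlet(13/5, 12, 3, 8, 11/5)
obs 2: x=4 → posterior Dirichlet(13/5, 12, 3, 8, 16/5)
obs 3: x=2 → posterior Dirichlet(13/5, 12, 4, 8, 16/5)
obs 4: x=4 → posterior Dirichlet(13/5, 12, 4, 8, 21/5)
obs 5: x=0 → posterior Dirichlet(18/5, 12, 4, 8, 21/5)
obs 6: x=1 → posterior Dirichlet(18/5, 13, 4, 8, 21/5)
obs 7: x=4 → posterior Dirichlet(18/5, 13, 4, 8, 26/5)
obs 8: x=1 → posterior Dirichlet(18/5, 14, 4, 8, 26/5)
obs 9: x=4 → posterior Dirichlet(18/5, 14, 4, 8, 31/5)
obs 10: x=0 → posterior Dirichlet(23/5, 14, 4, 8, 31/5)
obs 11: x=3 → posterior Dirichlet(23/5, 14, 4, 9, 31/5)
obs 12: x=2 → posterior Dirichlet(23/5, 14, 5, 9, 31/5)
obs 13: x=0 → posterior Dirichlet(28/5, 14, 5, 9, 31/5)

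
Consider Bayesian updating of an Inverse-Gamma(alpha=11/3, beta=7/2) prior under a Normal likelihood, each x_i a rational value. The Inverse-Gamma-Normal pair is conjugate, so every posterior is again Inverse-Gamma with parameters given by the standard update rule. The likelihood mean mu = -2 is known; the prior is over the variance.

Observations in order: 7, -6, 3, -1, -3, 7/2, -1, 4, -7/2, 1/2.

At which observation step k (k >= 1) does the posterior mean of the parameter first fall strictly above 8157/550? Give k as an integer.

k = 3

obs 1: x=7 → posterior Inverse-Gamma(25/6, 44)
obs 2: x=-6 → posterior Inverse-Gamma(14/3, 52)
obs 3: x=3 → posterior Inverse-Gamma(31/6, 129/2)
obs 4: x=-1 → posterior Inverse-Gamma(17/3, 65)
obs 5: x=-3 → posterior Inverse-Gamma(37/6, 131/2)
obs 6: x=7/2 → posterior Inverse-Gamma(20/3, 645/8)
obs 7: x=-1 → posterior Inverse-Gamma(43/6, 649/8)
obs 8: x=4 → posterior Inverse-Gamma(23/3, 793/8)
obs 9: x=-7/2 → posterior Inverse-Gamma(49/6, 401/4)
obs 10: x=1/2 → posterior Inverse-Gamma(26/3, 827/8)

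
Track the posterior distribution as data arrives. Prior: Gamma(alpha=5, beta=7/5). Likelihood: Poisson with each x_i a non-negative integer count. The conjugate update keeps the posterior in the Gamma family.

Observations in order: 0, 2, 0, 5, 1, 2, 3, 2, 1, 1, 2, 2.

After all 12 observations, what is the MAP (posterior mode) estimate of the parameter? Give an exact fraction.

obs 1: x=0 → posterior Gamma(5, 12/5)
obs 2: x=2 → posterior Gamma(7, 17/5)
obs 3: x=0 → posterior Gamma(7, 22/5)
obs 4: x=5 → posterior Gamma(12, 27/5)
obs 5: x=1 → posterior Gamma(13, 32/5)
obs 6: x=2 → posterior Gamma(15, 37/5)
obs 7: x=3 → posterior Gamma(18, 42/5)
obs 8: x=2 → posterior Gamma(20, 47/5)
obs 9: x=1 → posterior Gamma(21, 52/5)
obs 10: x=1 → posterior Gamma(22, 57/5)
obs 11: x=2 → posterior Gamma(24, 62/5)
obs 12: x=2 → posterior Gamma(26, 67/5)

125/67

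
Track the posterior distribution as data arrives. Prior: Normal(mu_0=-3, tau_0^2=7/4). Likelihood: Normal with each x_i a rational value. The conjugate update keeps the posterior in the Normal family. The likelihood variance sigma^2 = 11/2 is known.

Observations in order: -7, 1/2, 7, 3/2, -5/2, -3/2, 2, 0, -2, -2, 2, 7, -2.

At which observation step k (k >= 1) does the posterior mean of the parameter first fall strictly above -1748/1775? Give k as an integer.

k = 7

obs 1: x=-7 → posterior Normal(-115/29, 77/58)
obs 2: x=1/2 → posterior Normal(-223/72, 77/72)
obs 3: x=7 → posterior Normal(-125/86, 77/86)
obs 4: x=3/2 → posterior Normal(-26/25, 77/100)
obs 5: x=-5/2 → posterior Normal(-139/114, 77/114)
obs 6: x=-3/2 → posterior Normal(-5/4, 77/128)
obs 7: x=2 → posterior Normal(-66/71, 77/142)
obs 8: x=0 → posterior Normal(-11/13, 77/156)
obs 9: x=-2 → posterior Normal(-16/17, 77/170)
obs 10: x=-2 → posterior Normal(-47/46, 77/184)
obs 11: x=2 → posterior Normal(-80/99, 7/18)
obs 12: x=7 → posterior Normal(-31/106, 77/212)
obs 13: x=-2 → posterior Normal(-45/113, 77/226)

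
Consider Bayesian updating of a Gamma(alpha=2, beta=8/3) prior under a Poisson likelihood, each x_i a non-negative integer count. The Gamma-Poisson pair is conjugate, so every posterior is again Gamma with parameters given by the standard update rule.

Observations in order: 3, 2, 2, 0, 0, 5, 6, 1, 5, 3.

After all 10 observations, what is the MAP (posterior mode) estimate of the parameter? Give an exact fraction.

42/19

obs 1: x=3 → posterior Gamma(5, 11/3)
obs 2: x=2 → posterior Gamma(7, 14/3)
obs 3: x=2 → posterior Gamma(9, 17/3)
obs 4: x=0 → posterior Gamma(9, 20/3)
obs 5: x=0 → posterior Gamma(9, 23/3)
obs 6: x=5 → posterior Gamma(14, 26/3)
obs 7: x=6 → posterior Gamma(20, 29/3)
obs 8: x=1 → posterior Gamma(21, 32/3)
obs 9: x=5 → posterior Gamma(26, 35/3)
obs 10: x=3 → posterior Gamma(29, 38/3)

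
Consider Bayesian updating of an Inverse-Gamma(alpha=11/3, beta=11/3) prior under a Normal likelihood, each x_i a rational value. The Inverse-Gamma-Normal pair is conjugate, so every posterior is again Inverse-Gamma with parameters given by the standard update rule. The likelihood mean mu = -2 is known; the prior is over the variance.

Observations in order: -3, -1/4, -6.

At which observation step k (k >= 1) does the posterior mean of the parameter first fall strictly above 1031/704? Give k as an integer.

k = 2

obs 1: x=-3 → posterior Inverse-Gamma(25/6, 25/6)
obs 2: x=-1/4 → posterior Inverse-Gamma(14/3, 547/96)
obs 3: x=-6 → posterior Inverse-Gamma(31/6, 1315/96)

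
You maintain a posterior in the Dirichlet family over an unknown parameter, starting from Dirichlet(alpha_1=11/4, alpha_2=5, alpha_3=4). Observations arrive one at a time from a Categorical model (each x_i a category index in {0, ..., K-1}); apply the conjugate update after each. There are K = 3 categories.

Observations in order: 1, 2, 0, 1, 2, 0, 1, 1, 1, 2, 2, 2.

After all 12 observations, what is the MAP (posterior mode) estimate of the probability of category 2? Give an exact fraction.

32/83

obs 1: x=1 → posterior Dirichlet(11/4, 6, 4)
obs 2: x=2 → posterior Dirichlet(11/4, 6, 5)
obs 3: x=0 → posterior Dirichlet(15/4, 6, 5)
obs 4: x=1 → posterior Dirichlet(15/4, 7, 5)
obs 5: x=2 → posterior Dirichlet(15/4, 7, 6)
obs 6: x=0 → posterior Dirichlet(19/4, 7, 6)
obs 7: x=1 → posterior Dirichlet(19/4, 8, 6)
obs 8: x=1 → posterior Dirichlet(19/4, 9, 6)
obs 9: x=1 → posterior Dirichlet(19/4, 10, 6)
obs 10: x=2 → posterior Dirichlet(19/4, 10, 7)
obs 11: x=2 → posterior Dirichlet(19/4, 10, 8)
obs 12: x=2 → posterior Dirichlet(19/4, 10, 9)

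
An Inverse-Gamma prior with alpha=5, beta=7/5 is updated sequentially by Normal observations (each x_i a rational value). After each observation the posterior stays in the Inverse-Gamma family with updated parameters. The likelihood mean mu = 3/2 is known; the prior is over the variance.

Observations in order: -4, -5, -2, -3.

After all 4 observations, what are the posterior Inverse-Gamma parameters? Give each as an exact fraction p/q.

obs 1: x=-4 → posterior Inverse-Gamma(11/2, 661/40)
obs 2: x=-5 → posterior Inverse-Gamma(6, 753/20)
obs 3: x=-2 → posterior Inverse-Gamma(13/2, 1751/40)
obs 4: x=-3 → posterior Inverse-Gamma(7, 539/10)

alpha=7, beta=539/10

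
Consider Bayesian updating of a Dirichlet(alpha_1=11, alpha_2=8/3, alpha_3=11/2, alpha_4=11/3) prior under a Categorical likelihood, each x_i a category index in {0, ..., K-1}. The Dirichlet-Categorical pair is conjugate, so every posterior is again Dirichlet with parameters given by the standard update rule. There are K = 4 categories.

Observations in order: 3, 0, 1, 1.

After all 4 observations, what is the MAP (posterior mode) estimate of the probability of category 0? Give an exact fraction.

obs 1: x=3 → posterior Dirichlet(11, 8/3, 11/2, 14/3)
obs 2: x=0 → posterior Dirichlet(12, 8/3, 11/2, 14/3)
obs 3: x=1 → posterior Dirichlet(12, 11/3, 11/2, 14/3)
obs 4: x=1 → posterior Dirichlet(12, 14/3, 11/2, 14/3)

66/137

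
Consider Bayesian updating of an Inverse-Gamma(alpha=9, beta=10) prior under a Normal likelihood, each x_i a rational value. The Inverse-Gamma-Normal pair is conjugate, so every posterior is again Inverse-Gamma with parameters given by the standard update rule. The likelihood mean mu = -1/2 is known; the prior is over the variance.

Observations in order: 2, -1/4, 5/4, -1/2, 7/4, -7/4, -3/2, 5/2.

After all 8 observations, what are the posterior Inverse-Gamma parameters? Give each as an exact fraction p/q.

obs 1: x=2 → posterior Inverse-Gamma(19/2, 105/8)
obs 2: x=-1/4 → posterior Inverse-Gamma(10, 421/32)
obs 3: x=5/4 → posterior Inverse-Gamma(21/2, 235/16)
obs 4: x=-1/2 → posterior Inverse-Gamma(11, 235/16)
obs 5: x=7/4 → posterior Inverse-Gamma(23/2, 551/32)
obs 6: x=-7/4 → posterior Inverse-Gamma(12, 18)
obs 7: x=-3/2 → posterior Inverse-Gamma(25/2, 37/2)
obs 8: x=5/2 → posterior Inverse-Gamma(13, 23)

alpha=13, beta=23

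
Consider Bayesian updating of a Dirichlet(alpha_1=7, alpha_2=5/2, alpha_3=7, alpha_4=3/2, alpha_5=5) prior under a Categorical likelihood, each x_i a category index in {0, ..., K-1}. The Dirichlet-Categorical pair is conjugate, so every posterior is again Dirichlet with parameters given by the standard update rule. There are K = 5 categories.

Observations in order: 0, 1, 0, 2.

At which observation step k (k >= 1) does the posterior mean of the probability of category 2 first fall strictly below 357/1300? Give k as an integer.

k = 3

obs 1: x=0 → posterior Dirichlet(8, 5/2, 7, 3/2, 5)
obs 2: x=1 → posterior Dirichlet(8, 7/2, 7, 3/2, 5)
obs 3: x=0 → posterior Dirichlet(9, 7/2, 7, 3/2, 5)
obs 4: x=2 → posterior Dirichlet(9, 7/2, 8, 3/2, 5)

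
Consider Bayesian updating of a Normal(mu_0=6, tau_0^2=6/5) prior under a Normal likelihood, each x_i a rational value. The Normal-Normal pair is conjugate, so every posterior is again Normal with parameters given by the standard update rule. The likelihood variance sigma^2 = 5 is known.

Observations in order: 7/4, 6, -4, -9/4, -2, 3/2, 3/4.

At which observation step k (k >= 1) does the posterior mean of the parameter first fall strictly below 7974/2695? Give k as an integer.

k = 5

obs 1: x=7/4 → posterior Normal(321/62, 30/31)
obs 2: x=6 → posterior Normal(393/74, 30/37)
obs 3: x=-4 → posterior Normal(345/86, 30/43)
obs 4: x=-9/4 → posterior Normal(159/49, 30/49)
obs 5: x=-2 → posterior Normal(147/55, 6/11)
obs 6: x=3/2 → posterior Normal(156/61, 30/61)
obs 7: x=3/4 → posterior Normal(321/134, 30/67)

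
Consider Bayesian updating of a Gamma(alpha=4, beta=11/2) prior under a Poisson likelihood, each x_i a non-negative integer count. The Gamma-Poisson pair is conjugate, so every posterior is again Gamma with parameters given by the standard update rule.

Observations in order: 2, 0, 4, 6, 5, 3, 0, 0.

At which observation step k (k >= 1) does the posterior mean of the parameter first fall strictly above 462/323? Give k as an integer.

obs 1: x=2 → posterior Gamma(6, 13/2)
obs 2: x=0 → posterior Gamma(6, 15/2)
obs 3: x=4 → posterior Gamma(10, 17/2)
obs 4: x=6 → posterior Gamma(16, 19/2)
obs 5: x=5 → posterior Gamma(21, 21/2)
obs 6: x=3 → posterior Gamma(24, 23/2)
obs 7: x=0 → posterior Gamma(24, 25/2)
obs 8: x=0 → posterior Gamma(24, 27/2)

k = 4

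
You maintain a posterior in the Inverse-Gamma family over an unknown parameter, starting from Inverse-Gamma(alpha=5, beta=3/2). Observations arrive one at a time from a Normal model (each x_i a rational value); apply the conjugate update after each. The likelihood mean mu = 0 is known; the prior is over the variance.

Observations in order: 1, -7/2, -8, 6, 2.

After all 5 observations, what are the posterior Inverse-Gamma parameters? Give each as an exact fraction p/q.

alpha=15/2, beta=481/8

obs 1: x=1 → posterior Inverse-Gamma(11/2, 2)
obs 2: x=-7/2 → posterior Inverse-Gamma(6, 65/8)
obs 3: x=-8 → posterior Inverse-Gamma(13/2, 321/8)
obs 4: x=6 → posterior Inverse-Gamma(7, 465/8)
obs 5: x=2 → posterior Inverse-Gamma(15/2, 481/8)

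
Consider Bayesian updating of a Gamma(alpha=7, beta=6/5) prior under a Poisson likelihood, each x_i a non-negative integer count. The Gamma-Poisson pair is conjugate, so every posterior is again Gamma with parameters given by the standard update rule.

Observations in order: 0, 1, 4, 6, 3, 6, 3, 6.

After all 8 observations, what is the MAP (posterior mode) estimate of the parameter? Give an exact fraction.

175/46

obs 1: x=0 → posterior Gamma(7, 11/5)
obs 2: x=1 → posterior Gamma(8, 16/5)
obs 3: x=4 → posterior Gamma(12, 21/5)
obs 4: x=6 → posterior Gamma(18, 26/5)
obs 5: x=3 → posterior Gamma(21, 31/5)
obs 6: x=6 → posterior Gamma(27, 36/5)
obs 7: x=3 → posterior Gamma(30, 41/5)
obs 8: x=6 → posterior Gamma(36, 46/5)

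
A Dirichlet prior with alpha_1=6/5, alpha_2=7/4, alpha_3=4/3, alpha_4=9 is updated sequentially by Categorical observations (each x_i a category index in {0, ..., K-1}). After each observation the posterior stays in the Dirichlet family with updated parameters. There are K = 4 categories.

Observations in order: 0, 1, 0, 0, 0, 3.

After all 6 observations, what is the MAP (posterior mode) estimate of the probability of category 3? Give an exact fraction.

obs 1: x=0 → posterior Dirichlet(11/5, 7/4, 4/3, 9)
obs 2: x=1 → posterior Dirichlet(11/5, 11/4, 4/3, 9)
obs 3: x=0 → posterior Dirichlet(16/5, 11/4, 4/3, 9)
obs 4: x=0 → posterior Dirichlet(21/5, 11/4, 4/3, 9)
obs 5: x=0 → posterior Dirichlet(26/5, 11/4, 4/3, 9)
obs 6: x=3 → posterior Dirichlet(26/5, 11/4, 4/3, 10)

540/917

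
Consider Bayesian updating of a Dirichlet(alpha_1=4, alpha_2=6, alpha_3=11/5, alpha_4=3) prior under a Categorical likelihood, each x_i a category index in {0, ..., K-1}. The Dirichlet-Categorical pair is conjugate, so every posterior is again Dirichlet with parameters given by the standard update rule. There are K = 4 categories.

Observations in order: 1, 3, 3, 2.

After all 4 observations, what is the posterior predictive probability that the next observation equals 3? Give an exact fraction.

25/96

obs 1: x=1 → posterior Dirichlet(4, 7, 11/5, 3)
obs 2: x=3 → posterior Dirichlet(4, 7, 11/5, 4)
obs 3: x=3 → posterior Dirichlet(4, 7, 11/5, 5)
obs 4: x=2 → posterior Dirichlet(4, 7, 16/5, 5)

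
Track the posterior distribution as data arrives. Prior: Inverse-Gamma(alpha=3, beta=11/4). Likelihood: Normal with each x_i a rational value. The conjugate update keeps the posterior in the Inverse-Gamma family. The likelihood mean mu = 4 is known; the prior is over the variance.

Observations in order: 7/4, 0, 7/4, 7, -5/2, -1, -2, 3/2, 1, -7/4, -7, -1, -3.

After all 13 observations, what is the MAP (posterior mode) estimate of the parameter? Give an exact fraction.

295/16

obs 1: x=7/4 → posterior Inverse-Gamma(7/2, 169/32)
obs 2: x=0 → posterior Inverse-Gamma(4, 425/32)
obs 3: x=7/4 → posterior Inverse-Gamma(9/2, 253/16)
obs 4: x=7 → posterior Inverse-Gamma(5, 325/16)
obs 5: x=-5/2 → posterior Inverse-Gamma(11/2, 663/16)
obs 6: x=-1 → posterior Inverse-Gamma(6, 863/16)
obs 7: x=-2 → posterior Inverse-Gamma(13/2, 1151/16)
obs 8: x=3/2 → posterior Inverse-Gamma(7, 1201/16)
obs 9: x=1 → posterior Inverse-Gamma(15/2, 1273/16)
obs 10: x=-7/4 → posterior Inverse-Gamma(8, 3075/32)
obs 11: x=-7 → posterior Inverse-Gamma(17/2, 5011/32)
obs 12: x=-1 → posterior Inverse-Gamma(9, 5411/32)
obs 13: x=-3 → posterior Inverse-Gamma(19/2, 6195/32)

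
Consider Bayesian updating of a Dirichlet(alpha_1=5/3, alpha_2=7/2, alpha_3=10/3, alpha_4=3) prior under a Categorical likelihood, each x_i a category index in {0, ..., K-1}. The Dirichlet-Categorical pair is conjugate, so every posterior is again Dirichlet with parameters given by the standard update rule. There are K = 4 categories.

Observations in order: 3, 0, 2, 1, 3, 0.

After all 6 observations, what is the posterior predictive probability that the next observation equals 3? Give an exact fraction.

2/7

obs 1: x=3 → posterior Dirichlet(5/3, 7/2, 10/3, 4)
obs 2: x=0 → posterior Dirichlet(8/3, 7/2, 10/3, 4)
obs 3: x=2 → posterior Dirichlet(8/3, 7/2, 13/3, 4)
obs 4: x=1 → posterior Dirichlet(8/3, 9/2, 13/3, 4)
obs 5: x=3 → posterior Dirichlet(8/3, 9/2, 13/3, 5)
obs 6: x=0 → posterior Dirichlet(11/3, 9/2, 13/3, 5)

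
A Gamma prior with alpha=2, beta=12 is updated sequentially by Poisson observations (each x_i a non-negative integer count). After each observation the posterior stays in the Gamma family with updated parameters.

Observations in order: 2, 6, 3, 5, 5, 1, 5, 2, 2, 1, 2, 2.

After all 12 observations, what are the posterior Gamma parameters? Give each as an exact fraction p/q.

alpha=38, beta=24

obs 1: x=2 → posterior Gamma(4, 13)
obs 2: x=6 → posterior Gamma(10, 14)
obs 3: x=3 → posterior Gamma(13, 15)
obs 4: x=5 → posterior Gamma(18, 16)
obs 5: x=5 → posterior Gamma(23, 17)
obs 6: x=1 → posterior Gamma(24, 18)
obs 7: x=5 → posterior Gamma(29, 19)
obs 8: x=2 → posterior Gamma(31, 20)
obs 9: x=2 → posterior Gamma(33, 21)
obs 10: x=1 → posterior Gamma(34, 22)
obs 11: x=2 → posterior Gamma(36, 23)
obs 12: x=2 → posterior Gamma(38, 24)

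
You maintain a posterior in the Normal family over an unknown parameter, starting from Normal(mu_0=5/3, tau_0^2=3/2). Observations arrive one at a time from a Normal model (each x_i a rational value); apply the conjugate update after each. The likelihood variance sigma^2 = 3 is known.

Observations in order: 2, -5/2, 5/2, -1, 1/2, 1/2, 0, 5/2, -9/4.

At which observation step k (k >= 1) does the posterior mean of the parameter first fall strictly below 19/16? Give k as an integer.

obs 1: x=2 → posterior Normal(16/9, 1)
obs 2: x=-5/2 → posterior Normal(17/24, 3/4)
obs 3: x=5/2 → posterior Normal(16/15, 3/5)
obs 4: x=-1 → posterior Normal(13/18, 1/2)
obs 5: x=1/2 → posterior Normal(29/42, 3/7)
obs 6: x=1/2 → posterior Normal(2/3, 3/8)
obs 7: x=0 → posterior Normal(16/27, 1/3)
obs 8: x=5/2 → posterior Normal(47/60, 3/10)
obs 9: x=-9/4 → posterior Normal(67/132, 3/11)

k = 2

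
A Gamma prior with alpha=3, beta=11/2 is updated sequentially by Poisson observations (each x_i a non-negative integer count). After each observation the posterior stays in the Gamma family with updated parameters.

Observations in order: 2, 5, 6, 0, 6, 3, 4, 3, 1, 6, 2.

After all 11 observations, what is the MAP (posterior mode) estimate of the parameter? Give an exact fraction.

obs 1: x=2 → posterior Gamma(5, 13/2)
obs 2: x=5 → posterior Gamma(10, 15/2)
obs 3: x=6 → posterior Gamma(16, 17/2)
obs 4: x=0 → posterior Gamma(16, 19/2)
obs 5: x=6 → posterior Gamma(22, 21/2)
obs 6: x=3 → posterior Gamma(25, 23/2)
obs 7: x=4 → posterior Gamma(29, 25/2)
obs 8: x=3 → posterior Gamma(32, 27/2)
obs 9: x=1 → posterior Gamma(33, 29/2)
obs 10: x=6 → posterior Gamma(39, 31/2)
obs 11: x=2 → posterior Gamma(41, 33/2)

80/33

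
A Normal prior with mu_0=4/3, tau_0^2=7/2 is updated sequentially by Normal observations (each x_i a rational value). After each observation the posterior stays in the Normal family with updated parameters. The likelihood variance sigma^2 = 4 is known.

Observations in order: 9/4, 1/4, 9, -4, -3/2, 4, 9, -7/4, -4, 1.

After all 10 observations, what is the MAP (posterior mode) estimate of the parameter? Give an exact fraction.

obs 1: x=9/4 → posterior Normal(317/180, 28/15)
obs 2: x=1/4 → posterior Normal(169/132, 14/11)
obs 3: x=9 → posterior Normal(547/174, 28/29)
obs 4: x=-4 → posterior Normal(379/216, 7/9)
obs 5: x=-3/2 → posterior Normal(158/129, 28/43)
obs 6: x=4 → posterior Normal(121/75, 14/25)
obs 7: x=9 → posterior Normal(431/171, 28/57)
obs 8: x=-7/4 → posterior Normal(1577/768, 7/16)
obs 9: x=-4 → posterior Normal(1241/852, 28/71)
obs 10: x=1 → posterior Normal(1325/936, 14/39)

1325/936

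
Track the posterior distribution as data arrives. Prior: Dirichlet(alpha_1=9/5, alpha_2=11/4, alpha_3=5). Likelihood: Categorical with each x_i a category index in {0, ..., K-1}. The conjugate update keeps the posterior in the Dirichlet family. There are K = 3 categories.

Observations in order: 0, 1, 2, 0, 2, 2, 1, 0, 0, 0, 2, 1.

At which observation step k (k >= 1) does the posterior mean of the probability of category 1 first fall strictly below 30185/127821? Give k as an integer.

obs 1: x=0 → posterior Dirichlet(14/5, 11/4, 5)
obs 2: x=1 → posterior Dirichlet(14/5, 15/4, 5)
obs 3: x=2 → posterior Dirichlet(14/5, 15/4, 6)
obs 4: x=0 → posterior Dirichlet(19/5, 15/4, 6)
obs 5: x=2 → posterior Dirichlet(19/5, 15/4, 7)
obs 6: x=2 → posterior Dirichlet(19/5, 15/4, 8)
obs 7: x=1 → posterior Dirichlet(19/5, 19/4, 8)
obs 8: x=0 → posterior Dirichlet(24/5, 19/4, 8)
obs 9: x=0 → posterior Dirichlet(29/5, 19/4, 8)
obs 10: x=0 → posterior Dirichlet(34/5, 19/4, 8)
obs 11: x=2 → posterior Dirichlet(34/5, 19/4, 9)
obs 12: x=1 → posterior Dirichlet(34/5, 23/4, 9)

k = 11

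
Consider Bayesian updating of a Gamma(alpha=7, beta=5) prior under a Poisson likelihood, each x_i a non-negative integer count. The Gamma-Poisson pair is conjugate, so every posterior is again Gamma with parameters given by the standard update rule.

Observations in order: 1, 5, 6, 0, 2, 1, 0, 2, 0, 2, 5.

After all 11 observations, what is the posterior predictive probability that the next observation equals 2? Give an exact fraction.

10548753374549092367364612830384814555136/40254497110927943179349807054456171205137

obs 1: x=1 → posterior Gamma(8, 6)
obs 2: x=5 → posterior Gamma(13, 7)
obs 3: x=6 → posterior Gamma(19, 8)
obs 4: x=0 → posterior Gamma(19, 9)
obs 5: x=2 → posterior Gamma(21, 10)
obs 6: x=1 → posterior Gamma(22, 11)
obs 7: x=0 → posterior Gamma(22, 12)
obs 8: x=2 → posterior Gamma(24, 13)
obs 9: x=0 → posterior Gamma(24, 14)
obs 10: x=2 → posterior Gamma(26, 15)
obs 11: x=5 → posterior Gamma(31, 16)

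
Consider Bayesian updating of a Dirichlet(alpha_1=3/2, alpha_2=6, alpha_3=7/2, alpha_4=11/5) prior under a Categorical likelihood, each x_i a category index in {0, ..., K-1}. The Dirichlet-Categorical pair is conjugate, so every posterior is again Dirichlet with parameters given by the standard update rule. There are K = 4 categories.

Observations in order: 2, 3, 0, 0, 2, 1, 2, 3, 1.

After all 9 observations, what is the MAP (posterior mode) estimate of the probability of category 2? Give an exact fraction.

obs 1: x=2 → posterior Dirichlet(3/2, 6, 9/2, 11/5)
obs 2: x=3 → posterior Dirichlet(3/2, 6, 9/2, 16/5)
obs 3: x=0 → posterior Dirichlet(5/2, 6, 9/2, 16/5)
obs 4: x=0 → posterior Dirichlet(7/2, 6, 9/2, 16/5)
obs 5: x=2 → posterior Dirichlet(7/2, 6, 11/2, 16/5)
obs 6: x=1 → posterior Dirichlet(7/2, 7, 11/2, 16/5)
obs 7: x=2 → posterior Dirichlet(7/2, 7, 13/2, 16/5)
obs 8: x=3 → posterior Dirichlet(7/2, 7, 13/2, 21/5)
obs 9: x=1 → posterior Dirichlet(7/2, 8, 13/2, 21/5)

55/182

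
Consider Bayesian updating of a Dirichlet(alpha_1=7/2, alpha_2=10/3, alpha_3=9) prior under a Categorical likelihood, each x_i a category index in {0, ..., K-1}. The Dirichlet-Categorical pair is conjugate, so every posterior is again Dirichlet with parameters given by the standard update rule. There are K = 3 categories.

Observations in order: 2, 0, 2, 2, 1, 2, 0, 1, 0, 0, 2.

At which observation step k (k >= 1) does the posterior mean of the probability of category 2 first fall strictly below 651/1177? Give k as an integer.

k = 8

obs 1: x=2 → posterior Dirichlet(7/2, 10/3, 10)
obs 2: x=0 → posterior Dirichlet(9/2, 10/3, 10)
obs 3: x=2 → posterior Dirichlet(9/2, 10/3, 11)
obs 4: x=2 → posterior Dirichlet(9/2, 10/3, 12)
obs 5: x=1 → posterior Dirichlet(9/2, 13/3, 12)
obs 6: x=2 → posterior Dirichlet(9/2, 13/3, 13)
obs 7: x=0 → posterior Dirichlet(11/2, 13/3, 13)
obs 8: x=1 → posterior Dirichlet(11/2, 16/3, 13)
obs 9: x=0 → posterior Dirichlet(13/2, 16/3, 13)
obs 10: x=0 → posterior Dirichlet(15/2, 16/3, 13)
obs 11: x=2 → posterior Dirichlet(15/2, 16/3, 14)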